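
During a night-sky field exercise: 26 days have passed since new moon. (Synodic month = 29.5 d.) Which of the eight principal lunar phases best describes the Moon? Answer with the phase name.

θ ≈ 360° × 26/29.5 = 317°, which falls in the waning crescent sector.

waning crescent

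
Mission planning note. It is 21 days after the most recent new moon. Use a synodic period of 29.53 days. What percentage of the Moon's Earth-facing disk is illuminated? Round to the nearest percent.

62%

The Moon has covered 21/29.53 of its cycle, so θ ≈ 360° × 21/29.53 = 256.0°.
With cos θ = (-0.242), the lit fraction is (1 − (-0.242))/2 ≈ 0.621, so 62%.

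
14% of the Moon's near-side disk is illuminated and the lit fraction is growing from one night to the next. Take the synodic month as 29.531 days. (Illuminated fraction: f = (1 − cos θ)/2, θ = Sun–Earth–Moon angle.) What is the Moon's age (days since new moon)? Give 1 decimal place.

cos θ = 1 − 2f = 0.720, giving a principal value of 43.9°.
Waxing ⇒ before full, so θ = 43.9°.
That fraction of the synodic month is 43.9/360 × 29.531 d ≈ 3.60 d.

3.6 days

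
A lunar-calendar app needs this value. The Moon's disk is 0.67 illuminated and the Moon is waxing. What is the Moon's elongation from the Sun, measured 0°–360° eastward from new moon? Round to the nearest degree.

110°

cos θ = 1 − 2f = -0.340, giving a principal value of 109.9°.
The Moon is waxing (0°–180°), so θ = 109.9° directly.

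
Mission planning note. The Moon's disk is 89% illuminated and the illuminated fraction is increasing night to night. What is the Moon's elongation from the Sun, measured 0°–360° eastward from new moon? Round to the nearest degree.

141°

cos θ = 1 − 2f = -0.780, giving a principal value of 141.3°.
Waxing ⇒ before full, so θ = 141.3°.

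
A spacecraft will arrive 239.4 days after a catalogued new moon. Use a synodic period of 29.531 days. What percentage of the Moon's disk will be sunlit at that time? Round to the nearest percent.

239.4 d spans 8 complete synodic months (8 × 29.531 = 236.25 d) plus 3.15 d.
Elongation θ = 360° × 3.15/29.531 ≈ 38.4°.
With cos θ = 0.783, the lit fraction is (1 − 0.783)/2 ≈ 0.108, so 11%.

11%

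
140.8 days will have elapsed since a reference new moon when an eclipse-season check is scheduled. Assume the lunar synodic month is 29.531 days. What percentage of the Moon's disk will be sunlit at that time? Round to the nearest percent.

140.8 d spans 4 complete synodic months (4 × 29.531 = 118.12 d) plus 22.68 d.
The Moon has covered 22.68/29.531 of its cycle, so θ ≈ 360° × 22.68/29.531 = 276.4°.
Illuminated fraction = (1 − cos 276.4°)/2 = (1 − 0.112)/2 ≈ 0.444, so 44%.

44%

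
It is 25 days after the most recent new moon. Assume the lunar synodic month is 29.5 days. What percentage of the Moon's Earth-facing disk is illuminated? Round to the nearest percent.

21%

The Moon has covered 25/29.5 of its cycle, so θ ≈ 360° × 25/29.5 = 305.1°.
Illuminated fraction = (1 − cos 305.1°)/2 = (1 − 0.575)/2 ≈ 0.213, so 21%.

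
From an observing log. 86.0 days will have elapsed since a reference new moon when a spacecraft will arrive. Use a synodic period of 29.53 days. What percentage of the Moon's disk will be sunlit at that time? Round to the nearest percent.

Reduce mod P: 86.0 − 2×29.53 = 26.94 d into the current lunation.
Phase angle: θ = 360°·(26.94 d)/(29.53 d) = 328.4°.
Illuminated fraction = (1 − cos 328.4°)/2 = (1 − 0.852)/2 ≈ 0.074, so 7%.

7%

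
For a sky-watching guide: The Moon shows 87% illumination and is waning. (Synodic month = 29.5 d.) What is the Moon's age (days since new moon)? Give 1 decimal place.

18.2 days

Invert f = (1 − cos θ)/2 to get cos θ = 1 − 2(0.87) = -0.740, hence θ₀ = arccos -0.740 = 137.7°.
Since the Moon is past full (waning), take the reflex angle: θ = 360° − 137.7° = 222.3°.
At 360°/29.5 d per day, 222.3° corresponds to 18.21 days.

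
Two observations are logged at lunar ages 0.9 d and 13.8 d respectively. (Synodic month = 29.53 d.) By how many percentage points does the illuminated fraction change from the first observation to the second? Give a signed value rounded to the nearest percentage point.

+98 percentage points

θ₁ = 360° × 0.9/29.53 = 11.0°, f₁ = (1 − cos θ₁)/2 = 0.009.
θ₂ = 360° × 13.8/29.53 = 168.2°, f₂ = (1 − cos θ₂)/2 = 0.989.
Change = f₂ − f₁ = +0.980 → +98 percentage points.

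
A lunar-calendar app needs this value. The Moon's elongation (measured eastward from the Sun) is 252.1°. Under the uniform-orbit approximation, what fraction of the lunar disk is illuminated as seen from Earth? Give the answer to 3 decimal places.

f = (1 − cos 252.1°)/2 = (1 − (-0.307))/2 ≈ 0.654.

0.654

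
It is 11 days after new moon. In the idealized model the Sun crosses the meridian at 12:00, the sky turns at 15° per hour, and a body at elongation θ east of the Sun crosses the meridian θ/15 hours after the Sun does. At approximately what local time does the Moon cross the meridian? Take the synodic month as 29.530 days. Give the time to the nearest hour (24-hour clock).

21:00

Elongation θ = 360° × 11/29.530 ≈ 134.1°.
At 15° of sky rotation per hour, 134.1° corresponds to a 8.94 h lag.
12:00 + 8.94 h ≈ 20:56 → 21:00 to the nearest hour.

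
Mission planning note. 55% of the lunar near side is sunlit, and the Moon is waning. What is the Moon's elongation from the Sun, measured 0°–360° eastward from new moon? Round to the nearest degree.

From f = (1 − cos θ)/2: cos θ = 1 − 2×0.55 = -0.100; arccos → 95.7°.
Waning ⇒ past full, so θ = 360° − 95.7° = 264.3°.

264°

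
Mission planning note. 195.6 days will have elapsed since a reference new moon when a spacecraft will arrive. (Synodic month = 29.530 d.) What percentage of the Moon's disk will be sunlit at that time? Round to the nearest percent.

Reduce mod P: 195.6 − 6×29.530 = 18.42 d into the current lunation.
The Moon has covered 18.42/29.530 of its cycle, so θ ≈ 360° × 18.42/29.530 = 224.6°.
Illuminated fraction = (1 − cos 224.6°)/2 = (1 − (-0.713))/2 ≈ 0.856, so 86%.

86%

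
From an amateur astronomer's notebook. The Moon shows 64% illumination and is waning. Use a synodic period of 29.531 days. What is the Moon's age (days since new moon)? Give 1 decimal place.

20.8 days

From f = (1 − cos θ)/2: cos θ = 1 − 2×0.64 = -0.280; arccos → 106.3°.
Waning ⇒ past full, so θ = 360° − 106.3° = 253.7°.
At 360°/29.531 d per day, 253.7° corresponds to 20.81 days.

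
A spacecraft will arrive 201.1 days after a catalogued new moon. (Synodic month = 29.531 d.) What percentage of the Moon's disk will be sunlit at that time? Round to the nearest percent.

32%

201.1/29.531 = 6.810 lunations, so 6 complete cycles and 23.91 d into the next.
Elongation θ = 360° × 23.91/29.531 ≈ 291.5°.
cos 291.5° = 0.367, so f = (1 − 0.367)/2 = 0.317, so 32%.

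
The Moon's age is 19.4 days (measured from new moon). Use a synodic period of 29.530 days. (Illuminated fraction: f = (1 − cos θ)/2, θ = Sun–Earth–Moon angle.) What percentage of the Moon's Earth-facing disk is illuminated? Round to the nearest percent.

78%

Elongation θ = 360° × 19.4/29.530 ≈ 236.5°.
Illuminated fraction = (1 − cos 236.5°)/2 = (1 − (-0.552))/2 ≈ 0.776, so 78%.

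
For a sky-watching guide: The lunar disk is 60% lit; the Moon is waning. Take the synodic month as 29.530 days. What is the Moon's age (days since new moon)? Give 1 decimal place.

21.2 days

Invert f = (1 − cos θ)/2 to get cos θ = 1 − 2(0.60) = -0.200, hence θ₀ = arccos -0.200 = 101.5°.
A waning Moon lies in 180°–360°, so θ = 360° − 101.5° = 258.5°.
That fraction of the synodic month is 258.5/360 × 29.530 d ≈ 21.20 d.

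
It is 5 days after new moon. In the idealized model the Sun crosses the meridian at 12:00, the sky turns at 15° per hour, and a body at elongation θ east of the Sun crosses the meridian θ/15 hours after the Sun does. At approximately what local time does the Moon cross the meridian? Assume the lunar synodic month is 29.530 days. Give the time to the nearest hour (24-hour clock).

16:00

Phase angle: θ = 360°·(5 d)/(29.530 d) = 61.0°.
The Moon trails the Sun by θ/15 = 61.0/15 ≈ 4.06 hours.
12:00 + 4.06 h ≈ 16:04 → 16:00 to the nearest hour.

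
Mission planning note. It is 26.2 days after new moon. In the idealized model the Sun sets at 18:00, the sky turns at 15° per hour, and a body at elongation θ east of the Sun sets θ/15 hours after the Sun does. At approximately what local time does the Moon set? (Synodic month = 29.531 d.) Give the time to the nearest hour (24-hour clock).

15:00

Phase angle: θ = 360°·(26.2 d)/(29.531 d) = 319.4°.
Delay after the Sun = 319.4° / (15°/h) ≈ 21.29 h.
18:00 + 21.29 h ≈ 15:18 → 15:00 to the nearest hour.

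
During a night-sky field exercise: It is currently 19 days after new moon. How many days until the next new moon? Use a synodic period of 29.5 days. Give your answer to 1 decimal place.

10.5 days

One full lunation from the last new moon is 29.5 d; remaining = 29.5 − 19 = 10.500 d.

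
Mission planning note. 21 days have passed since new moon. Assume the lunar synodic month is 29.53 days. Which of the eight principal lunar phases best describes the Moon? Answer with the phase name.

last quarter

θ ≈ 360° × 21/29.53 = 256°, which falls in the last quarter sector.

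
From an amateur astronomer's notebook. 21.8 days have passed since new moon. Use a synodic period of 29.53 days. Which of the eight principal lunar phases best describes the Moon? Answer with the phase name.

last quarter

θ ≈ 360° × 21.8/29.53 = 266°, which falls in the last quarter sector.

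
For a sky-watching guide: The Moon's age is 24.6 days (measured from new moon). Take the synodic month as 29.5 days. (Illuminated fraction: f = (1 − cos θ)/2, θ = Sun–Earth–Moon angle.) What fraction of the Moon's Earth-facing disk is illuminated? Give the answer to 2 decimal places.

0.25

The Moon has covered 24.6/29.5 of its cycle, so θ ≈ 360° × 24.6/29.5 = 300.2°.
cos 300.2° = 0.503, so f = (1 − 0.503)/2 = 0.248.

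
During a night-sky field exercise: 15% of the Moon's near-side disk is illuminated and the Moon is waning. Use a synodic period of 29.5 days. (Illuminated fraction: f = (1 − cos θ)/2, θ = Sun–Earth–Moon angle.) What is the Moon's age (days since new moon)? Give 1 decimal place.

25.8 days

From f = (1 − cos θ)/2: cos θ = 1 − 2×0.15 = 0.700; arccos → 45.6°.
Since the Moon is past full (waning), take the reflex angle: θ = 360° − 45.6° = 314.4°.
Age = 29.5 × 314.4°/360° ≈ 25.77 days.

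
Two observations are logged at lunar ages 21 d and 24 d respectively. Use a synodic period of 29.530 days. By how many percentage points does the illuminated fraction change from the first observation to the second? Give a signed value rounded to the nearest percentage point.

-31 pp

First observation: θ = 360°·21/29.530 = 256.0°, so f = 0.621.
Second observation: θ = 292.6°, f = 0.308.
Δf = 0.308 − 0.621 = -0.313, i.e. -31 pp.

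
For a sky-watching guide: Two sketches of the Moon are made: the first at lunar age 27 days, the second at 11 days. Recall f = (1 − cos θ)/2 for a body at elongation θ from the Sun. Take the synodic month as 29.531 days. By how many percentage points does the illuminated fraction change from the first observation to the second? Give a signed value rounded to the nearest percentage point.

+78 pp

θ₁ = 360° × 27/29.531 = 329.1°, f₁ = (1 − cos θ₁)/2 = 0.071.
θ₂ = 360° × 11/29.531 = 134.1°, f₂ = (1 − cos θ₂)/2 = 0.848.
Change = f₂ − f₁ = +0.777 → +78 percentage points.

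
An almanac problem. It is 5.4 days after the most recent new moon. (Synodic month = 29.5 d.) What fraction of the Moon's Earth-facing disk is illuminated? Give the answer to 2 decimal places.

Elongation θ = 360° × 5.4/29.5 ≈ 65.9°.
cos 65.9° = 0.408, so f = (1 − 0.408)/2 = 0.296.

0.30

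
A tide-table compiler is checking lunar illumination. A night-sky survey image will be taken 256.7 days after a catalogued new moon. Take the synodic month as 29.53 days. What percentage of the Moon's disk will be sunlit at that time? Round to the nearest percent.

Reduce mod P: 256.7 − 8×29.53 = 20.46 d into the current lunation.
Phase angle: θ = 360°·(20.46 d)/(29.53 d) = 249.4°.
cos 249.4° = (-0.351), so f = (1 − (-0.351))/2 = 0.676, so 68%.

68%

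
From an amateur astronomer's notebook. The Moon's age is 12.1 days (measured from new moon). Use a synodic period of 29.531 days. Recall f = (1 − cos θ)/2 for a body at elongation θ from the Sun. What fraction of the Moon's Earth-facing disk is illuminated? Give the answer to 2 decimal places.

0.92

The Moon has covered 12.1/29.531 of its cycle, so θ ≈ 360° × 12.1/29.531 = 147.5°.
With cos θ = (-0.843), the lit fraction is (1 − (-0.843))/2 ≈ 0.922.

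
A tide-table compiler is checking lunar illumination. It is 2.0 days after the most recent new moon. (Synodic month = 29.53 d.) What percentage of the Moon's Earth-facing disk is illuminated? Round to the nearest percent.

4%

The Moon has covered 2.0/29.53 of its cycle, so θ ≈ 360° × 2.0/29.53 = 24.4°.
With cos θ = 0.911, the lit fraction is (1 − 0.911)/2 ≈ 0.045, so 4%.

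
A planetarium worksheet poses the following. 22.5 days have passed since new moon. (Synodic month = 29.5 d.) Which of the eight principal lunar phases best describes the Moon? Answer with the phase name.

last quarter

At 22.5/29.5 of the cycle, θ ≈ 275° — the last quarter range.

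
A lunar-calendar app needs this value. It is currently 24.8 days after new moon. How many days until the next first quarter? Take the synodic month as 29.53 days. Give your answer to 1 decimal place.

First quarter is 0.25 of the way through the cycle: age 0.25 × 29.53 = 7.383 d.
Already past this cycle's first quarter; the next is at 7.383 + 29.53 = 36.913 d, so 36.913 − 24.8 = 12.113 days.

12.1 days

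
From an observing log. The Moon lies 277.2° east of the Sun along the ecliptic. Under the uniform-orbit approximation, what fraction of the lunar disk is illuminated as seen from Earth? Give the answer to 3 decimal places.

Half-versine of 277.2°: (1 − 0.125)/2 = 0.437.

0.437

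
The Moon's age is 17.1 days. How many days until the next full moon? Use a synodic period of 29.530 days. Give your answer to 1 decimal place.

Full moon occurs at elongation 180°, i.e. at age 29.530 × 180/360 = 14.765 d.
This lunation's full moon (14.765 d) has passed, so add one period: 44.295 − 17.1 = 27.195 days.

27.2 days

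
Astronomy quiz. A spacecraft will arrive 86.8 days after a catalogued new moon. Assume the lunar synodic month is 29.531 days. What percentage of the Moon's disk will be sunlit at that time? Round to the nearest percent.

4%

86.8 d spans 2 complete synodic months (2 × 29.531 = 59.06 d) plus 27.74 d.
Elongation θ = 360° × 27.74/29.531 ≈ 338.1°.
cos 338.1° = 0.928, so f = (1 − 0.928)/2 = 0.036, so 4%.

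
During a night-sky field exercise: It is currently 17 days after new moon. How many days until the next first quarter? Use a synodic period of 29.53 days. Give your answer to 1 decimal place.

First quarter is 0.25 of the way through the cycle: age 0.25 × 29.53 = 7.383 d.
Already past this cycle's first quarter; the next is at 7.383 + 29.53 = 36.913 d, so 36.913 − 17 = 19.913 days.

19.9 days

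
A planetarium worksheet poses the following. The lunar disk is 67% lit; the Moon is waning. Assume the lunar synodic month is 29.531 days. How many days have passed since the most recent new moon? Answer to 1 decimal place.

From f = (1 − cos θ)/2: cos θ = 1 − 2×0.67 = -0.340; arccos → 109.9°.
Waning ⇒ past full, so θ = 360° − 109.9° = 250.1°.
That fraction of the synodic month is 250.1/360 × 29.531 d ≈ 20.52 d.

20.5 days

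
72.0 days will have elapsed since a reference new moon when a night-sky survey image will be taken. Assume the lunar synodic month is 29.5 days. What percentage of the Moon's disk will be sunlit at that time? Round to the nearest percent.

72.0 d spans 2 complete synodic months (2 × 29.5 = 59.00 d) plus 13.00 d.
The Moon has covered 13.00/29.5 of its cycle, so θ ≈ 360° × 13.00/29.5 = 158.6°.
With cos θ = (-0.931), the lit fraction is (1 − (-0.931))/2 ≈ 0.966, so 97%.

97%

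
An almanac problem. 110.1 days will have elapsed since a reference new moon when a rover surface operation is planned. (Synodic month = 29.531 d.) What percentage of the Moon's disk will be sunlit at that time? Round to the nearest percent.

110.1/29.531 = 3.728 lunations, so 3 complete cycles and 21.51 d into the next.
The Moon has covered 21.51/29.531 of its cycle, so θ ≈ 360° × 21.51/29.531 = 262.2°.
With cos θ = (-0.136), the lit fraction is (1 − (-0.136))/2 ≈ 0.568, so 57%.

57%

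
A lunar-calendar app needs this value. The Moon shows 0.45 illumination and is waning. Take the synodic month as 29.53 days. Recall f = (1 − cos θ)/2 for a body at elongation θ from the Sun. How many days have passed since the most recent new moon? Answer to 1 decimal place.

22.6 days

Invert f = (1 − cos θ)/2 to get cos θ = 1 − 2(0.45) = 0.100, hence θ₀ = arccos 0.100 = 84.3°.
Since the Moon is past full (waning), take the reflex angle: θ = 360° − 84.3° = 275.7°.
At 360°/29.53 d per day, 275.7° corresponds to 22.62 days.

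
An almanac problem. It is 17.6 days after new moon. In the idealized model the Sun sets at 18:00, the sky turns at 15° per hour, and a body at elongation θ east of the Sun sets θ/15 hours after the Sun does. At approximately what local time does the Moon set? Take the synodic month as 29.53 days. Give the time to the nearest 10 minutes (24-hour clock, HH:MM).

08:20

Phase angle: θ = 360°·(17.6 d)/(29.53 d) = 214.6°.
At 15° of sky rotation per hour, 214.6° corresponds to a 14.30 h lag.
18:00 + 14.304 h ≈ 08:18 → 08:20 to the nearest ten minutes.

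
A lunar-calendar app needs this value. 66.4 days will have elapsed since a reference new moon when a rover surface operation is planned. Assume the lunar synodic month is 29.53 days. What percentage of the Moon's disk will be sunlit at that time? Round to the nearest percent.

50%

66.4 d spans 2 complete synodic months (2 × 29.53 = 59.06 d) plus 7.34 d.
Phase angle: θ = 360°·(7.34 d)/(29.53 d) = 89.5°.
With cos θ = 0.009, the lit fraction is (1 − 0.009)/2 ≈ 0.495, so 50%.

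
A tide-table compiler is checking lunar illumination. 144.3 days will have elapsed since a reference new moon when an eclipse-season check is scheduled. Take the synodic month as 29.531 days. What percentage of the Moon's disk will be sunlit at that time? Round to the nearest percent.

12%

Reduce mod P: 144.3 − 4×29.531 = 26.18 d into the current lunation.
The Moon has covered 26.18/29.531 of its cycle, so θ ≈ 360° × 26.18/29.531 = 319.1°.
cos 319.1° = 0.756, so f = (1 − 0.756)/2 = 0.122, so 12%.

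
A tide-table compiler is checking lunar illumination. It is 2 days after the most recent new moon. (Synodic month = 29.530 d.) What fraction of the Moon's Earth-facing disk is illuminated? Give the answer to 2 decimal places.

0.04

Phase angle: θ = 360°·(2 d)/(29.530 d) = 24.4°.
With cos θ = 0.911, the lit fraction is (1 − 0.911)/2 ≈ 0.045.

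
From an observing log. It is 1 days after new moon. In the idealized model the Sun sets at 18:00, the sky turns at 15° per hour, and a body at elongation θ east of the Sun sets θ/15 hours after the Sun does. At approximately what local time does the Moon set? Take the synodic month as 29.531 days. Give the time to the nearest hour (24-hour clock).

Elongation θ = 360° × 1/29.531 ≈ 12.2°.
At 15° of sky rotation per hour, 12.2° corresponds to a 0.81 h lag.
18:00 + 0.81 h ≈ 18:49 → 19:00 to the nearest hour.

19:00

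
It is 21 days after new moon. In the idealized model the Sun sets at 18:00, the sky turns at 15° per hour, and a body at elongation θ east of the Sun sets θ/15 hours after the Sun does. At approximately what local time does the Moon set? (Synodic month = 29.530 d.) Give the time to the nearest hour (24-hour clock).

Elongation θ = 360° × 21/29.530 ≈ 256.0°.
Delay after the Sun = 256.0° / (15°/h) ≈ 17.07 h.
18:00 + 17.07 h ≈ 11:04 → 11:00 to the nearest hour.

11:00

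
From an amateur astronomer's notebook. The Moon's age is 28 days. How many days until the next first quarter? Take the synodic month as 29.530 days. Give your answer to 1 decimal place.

8.9 days

First quarter is 0.25 of the way through the cycle: age 0.25 × 29.530 = 7.383 d.
This lunation's first quarter (7.383 d) has passed, so add one period: 36.913 − 28 = 8.913 days.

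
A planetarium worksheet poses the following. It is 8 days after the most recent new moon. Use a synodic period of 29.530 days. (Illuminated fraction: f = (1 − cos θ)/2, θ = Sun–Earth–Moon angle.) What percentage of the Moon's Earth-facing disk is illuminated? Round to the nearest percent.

Elongation θ = 360° × 8/29.530 ≈ 97.5°.
With cos θ = (-0.131), the lit fraction is (1 − (-0.131))/2 ≈ 0.566, so 57%.

57%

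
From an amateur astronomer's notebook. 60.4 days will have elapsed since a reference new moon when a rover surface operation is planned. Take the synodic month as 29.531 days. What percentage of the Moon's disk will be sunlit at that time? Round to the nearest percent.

2%

60.4 d spans 2 complete synodic months (2 × 29.531 = 59.06 d) plus 1.34 d.
The Moon has covered 1.34/29.531 of its cycle, so θ ≈ 360° × 1.34/29.531 = 16.3°.
cos 16.3° = 0.960, so f = (1 − 0.960)/2 = 0.020, so 2%.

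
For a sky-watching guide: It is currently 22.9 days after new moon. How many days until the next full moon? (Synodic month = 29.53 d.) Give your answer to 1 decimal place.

21.4 days

Full moon occurs at elongation 180°, i.e. at age 29.53 × 180/360 = 14.765 d.
This lunation's full moon (14.765 d) has passed, so add one period: 44.295 − 22.9 = 21.395 days.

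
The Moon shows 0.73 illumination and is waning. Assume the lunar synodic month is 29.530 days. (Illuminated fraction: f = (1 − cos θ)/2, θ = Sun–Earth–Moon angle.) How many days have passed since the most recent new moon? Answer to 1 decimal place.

Invert f = (1 − cos θ)/2 to get cos θ = 1 − 2(0.73) = -0.460, hence θ₀ = arccos -0.460 = 117.4°.
A waning Moon lies in 180°–360°, so θ = 360° − 117.4° = 242.6°.
At 360°/29.530 d per day, 242.6° corresponds to 19.90 days.

19.9 days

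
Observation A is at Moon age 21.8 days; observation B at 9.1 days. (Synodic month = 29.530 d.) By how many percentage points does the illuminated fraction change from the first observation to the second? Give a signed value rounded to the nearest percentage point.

θ₁ = 360° × 21.8/29.530 = 265.8°, f₁ = (1 − cos θ₁)/2 = 0.537.
θ₂ = 360° × 9.1/29.530 = 110.9°, f₂ = (1 − cos θ₂)/2 = 0.679.
Change = f₂ − f₁ = +0.142 → +14 percentage points.

+14 percentage points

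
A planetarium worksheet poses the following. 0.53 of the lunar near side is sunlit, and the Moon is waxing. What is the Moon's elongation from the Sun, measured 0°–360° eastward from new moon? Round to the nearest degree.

93°

Invert f = (1 − cos θ)/2 to get cos θ = 1 − 2(0.53) = -0.060, hence θ₀ = arccos -0.060 = 93.4°.
The Moon is waxing (0°–180°), so θ = 93.4° directly.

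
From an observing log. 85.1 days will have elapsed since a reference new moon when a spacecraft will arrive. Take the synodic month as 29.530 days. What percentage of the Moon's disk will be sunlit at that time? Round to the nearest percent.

13%

85.1 d spans 2 complete synodic months (2 × 29.530 = 59.06 d) plus 26.04 d.
Elongation θ = 360° × 26.04/29.530 ≈ 317.5°.
cos 317.5° = 0.737, so f = (1 − 0.737)/2 = 0.132, so 13%.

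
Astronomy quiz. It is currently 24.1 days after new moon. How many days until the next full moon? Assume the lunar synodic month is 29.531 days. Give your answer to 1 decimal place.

20.2 days

Full moon occurs at elongation 180°, i.e. at age 29.531 × 180/360 = 14.765 d.
This lunation's full moon (14.765 d) has passed, so add one period: 44.296 − 24.1 = 20.196 days.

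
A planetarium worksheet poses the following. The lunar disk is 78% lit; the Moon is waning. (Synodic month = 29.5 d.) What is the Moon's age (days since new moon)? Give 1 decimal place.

cos θ = 1 − 2f = -0.560, giving a principal value of 124.1°.
A waning Moon lies in 180°–360°, so θ = 360° − 124.1° = 235.9°.
At 360°/29.5 d per day, 235.9° corresponds to 19.33 days.

19.3 days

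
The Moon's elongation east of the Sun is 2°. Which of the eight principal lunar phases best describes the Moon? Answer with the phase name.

new moon

2° lies in the new moon sector of the 8-phase cycle.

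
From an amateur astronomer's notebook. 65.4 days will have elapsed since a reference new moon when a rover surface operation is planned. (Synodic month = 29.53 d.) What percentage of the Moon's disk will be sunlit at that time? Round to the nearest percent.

39%

65.4 d spans 2 complete synodic months (2 × 29.53 = 59.06 d) plus 6.34 d.
Phase angle: θ = 360°·(6.34 d)/(29.53 d) = 77.3°.
cos 77.3° = 0.220, so f = (1 − 0.220)/2 = 0.390, so 39%.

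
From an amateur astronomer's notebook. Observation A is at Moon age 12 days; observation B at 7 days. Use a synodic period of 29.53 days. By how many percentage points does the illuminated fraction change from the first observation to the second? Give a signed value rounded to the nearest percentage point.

First observation: θ = 360°·12/29.53 = 146.3°, so f = 0.916.
Second observation: θ = 85.3°, f = 0.459.
Δf = 0.459 − 0.916 = -0.457, i.e. -46 pp.

-46 percentage points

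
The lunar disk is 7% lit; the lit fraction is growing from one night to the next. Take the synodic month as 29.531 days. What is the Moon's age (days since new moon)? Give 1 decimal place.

cos θ = 1 − 2f = 0.860, giving a principal value of 30.7°.
The Moon is waxing (0°–180°), so θ = 30.7° directly.
Age = 29.531 × 30.7°/360° ≈ 2.52 days.

2.5 days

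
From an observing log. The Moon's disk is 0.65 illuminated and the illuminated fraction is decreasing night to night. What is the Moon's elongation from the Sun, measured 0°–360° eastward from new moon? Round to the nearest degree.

253°

From f = (1 − cos θ)/2: cos θ = 1 − 2×0.65 = -0.300; arccos → 107.5°.
Since the Moon is past full (waning), take the reflex angle: θ = 360° − 107.5° = 252.5°.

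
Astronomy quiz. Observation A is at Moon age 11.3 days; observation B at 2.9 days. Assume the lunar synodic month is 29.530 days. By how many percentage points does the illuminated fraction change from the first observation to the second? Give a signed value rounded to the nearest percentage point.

First observation: θ = 360°·11.3/29.530 = 137.8°, so f = 0.870.
Second observation: θ = 35.4°, f = 0.092.
Δf = 0.092 − 0.870 = -0.778, i.e. -78 pp.

-78 pp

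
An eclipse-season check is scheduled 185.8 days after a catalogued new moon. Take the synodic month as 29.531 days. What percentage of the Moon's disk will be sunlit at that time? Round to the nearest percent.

Reduce mod P: 185.8 − 6×29.531 = 8.61 d into the current lunation.
The Moon has covered 8.61/29.531 of its cycle, so θ ≈ 360° × 8.61/29.531 = 105.0°.
cos 105.0° = (-0.259), so f = (1 − (-0.259))/2 = 0.629, so 63%.

63%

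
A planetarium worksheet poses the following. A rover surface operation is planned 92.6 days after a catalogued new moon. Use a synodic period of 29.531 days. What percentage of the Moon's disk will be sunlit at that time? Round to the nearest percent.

Reduce mod P: 92.6 − 3×29.531 = 4.01 d into the current lunation.
Phase angle: θ = 360°·(4.01 d)/(29.531 d) = 48.8°.
Illuminated fraction = (1 − cos 48.8°)/2 = (1 − 0.658)/2 ≈ 0.171, so 17%.

17%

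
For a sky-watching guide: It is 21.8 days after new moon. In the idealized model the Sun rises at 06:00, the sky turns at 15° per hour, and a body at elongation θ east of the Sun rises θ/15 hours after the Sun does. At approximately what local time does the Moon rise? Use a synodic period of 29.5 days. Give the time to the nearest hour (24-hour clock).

The Moon has covered 21.8/29.5 of its cycle, so θ ≈ 360° × 21.8/29.5 = 266.0°.
Delay after the Sun = 266.0° / (15°/h) ≈ 17.74 h.
06:00 + 17.74 h ≈ 23:44 → 00:00 to the nearest hour.

00:00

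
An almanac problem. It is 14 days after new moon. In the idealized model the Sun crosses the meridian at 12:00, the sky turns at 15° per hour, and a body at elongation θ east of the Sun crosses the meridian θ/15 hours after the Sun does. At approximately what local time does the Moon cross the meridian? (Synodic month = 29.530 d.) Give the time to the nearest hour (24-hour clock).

23:00

The Moon has covered 14/29.530 of its cycle, so θ ≈ 360° × 14/29.530 = 170.7°.
Delay after the Sun = 170.7° / (15°/h) ≈ 11.38 h.
12:00 + 11.38 h ≈ 23:23 → 23:00 to the nearest hour.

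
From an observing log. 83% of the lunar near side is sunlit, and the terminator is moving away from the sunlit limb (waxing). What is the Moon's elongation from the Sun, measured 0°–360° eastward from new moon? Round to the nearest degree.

131°

Invert f = (1 − cos θ)/2 to get cos θ = 1 − 2(0.83) = -0.660, hence θ₀ = arccos -0.660 = 131.3°.
Waxing ⇒ before full, so θ = 131.3°.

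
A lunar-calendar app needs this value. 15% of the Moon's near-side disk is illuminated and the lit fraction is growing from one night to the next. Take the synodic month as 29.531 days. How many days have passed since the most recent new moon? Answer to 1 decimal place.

From f = (1 − cos θ)/2: cos θ = 1 − 2×0.15 = 0.700; arccos → 45.6°.
Waxing ⇒ before full, so θ = 45.6°.
That fraction of the synodic month is 45.6/360 × 29.531 d ≈ 3.74 d.

3.7 days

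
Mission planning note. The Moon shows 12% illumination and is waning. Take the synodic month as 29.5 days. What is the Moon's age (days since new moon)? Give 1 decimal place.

26.2 days

cos θ = 1 − 2f = 0.760, giving a principal value of 40.5°.
Since the Moon is past full (waning), take the reflex angle: θ = 360° − 40.5° = 319.5°.
That fraction of the synodic month is 319.5/360 × 29.5 d ≈ 26.18 d.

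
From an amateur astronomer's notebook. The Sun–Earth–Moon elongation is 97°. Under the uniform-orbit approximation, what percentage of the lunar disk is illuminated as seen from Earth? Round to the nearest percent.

56%

Half-versine of 97°: (1 − (-0.122))/2 = 0.561, i.e. 56%.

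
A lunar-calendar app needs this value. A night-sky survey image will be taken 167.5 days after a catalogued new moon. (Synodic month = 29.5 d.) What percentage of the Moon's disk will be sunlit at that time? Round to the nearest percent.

72%

167.5 d spans 5 complete synodic months (5 × 29.5 = 147.50 d) plus 20.00 d.
The Moon has covered 20.00/29.5 of its cycle, so θ ≈ 360° × 20.00/29.5 = 244.1°.
With cos θ = (-0.437), the lit fraction is (1 − (-0.437))/2 ≈ 0.719, so 72%.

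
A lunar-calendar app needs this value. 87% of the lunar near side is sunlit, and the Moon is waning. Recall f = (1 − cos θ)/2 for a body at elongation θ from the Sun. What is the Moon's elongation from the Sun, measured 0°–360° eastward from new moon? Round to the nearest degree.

From f = (1 − cos θ)/2: cos θ = 1 − 2×0.87 = -0.740; arccos → 137.7°.
Since the Moon is past full (waning), take the reflex angle: θ = 360° − 137.7° = 222.3°.

222°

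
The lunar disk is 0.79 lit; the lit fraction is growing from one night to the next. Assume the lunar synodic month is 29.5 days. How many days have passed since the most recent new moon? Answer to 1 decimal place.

From f = (1 − cos θ)/2: cos θ = 1 − 2×0.79 = -0.580; arccos → 125.5°.
Before full moon the principal value applies: θ = 125.5°.
That fraction of the synodic month is 125.5/360 × 29.5 d ≈ 10.28 d.

10.3 days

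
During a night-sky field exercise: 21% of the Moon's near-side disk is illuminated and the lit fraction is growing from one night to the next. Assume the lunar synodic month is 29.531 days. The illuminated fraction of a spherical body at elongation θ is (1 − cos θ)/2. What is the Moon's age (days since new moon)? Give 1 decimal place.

4.5 days

cos θ = 1 − 2f = 0.580, giving a principal value of 54.5°.
Before full moon the principal value applies: θ = 54.5°.
That fraction of the synodic month is 54.5/360 × 29.531 d ≈ 4.47 d.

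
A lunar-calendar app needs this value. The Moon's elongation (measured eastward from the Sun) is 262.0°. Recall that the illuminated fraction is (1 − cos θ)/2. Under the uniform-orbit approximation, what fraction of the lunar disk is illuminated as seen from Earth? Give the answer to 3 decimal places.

Half-versine of 262.0°: (1 − (-0.139))/2 = 0.570.

0.570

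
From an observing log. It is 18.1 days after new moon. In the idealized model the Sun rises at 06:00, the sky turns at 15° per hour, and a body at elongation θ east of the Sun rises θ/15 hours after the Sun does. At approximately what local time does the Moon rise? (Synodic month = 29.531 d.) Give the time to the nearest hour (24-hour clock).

21:00

Elongation θ = 360° × 18.1/29.531 ≈ 220.6°.
The Moon trails the Sun by θ/15 = 220.6/15 ≈ 14.71 hours.
06:00 + 14.71 h ≈ 20:43 → 21:00 to the nearest hour.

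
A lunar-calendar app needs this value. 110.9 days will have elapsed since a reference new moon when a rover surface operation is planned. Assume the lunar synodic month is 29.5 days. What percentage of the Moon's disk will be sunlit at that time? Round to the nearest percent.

47%

110.9 d spans 3 complete synodic months (3 × 29.5 = 88.50 d) plus 22.40 d.
Phase angle: θ = 360°·(22.40 d)/(29.5 d) = 273.4°.
Illuminated fraction = (1 − cos 273.4°)/2 = (1 − 0.059)/2 ≈ 0.471, so 47%.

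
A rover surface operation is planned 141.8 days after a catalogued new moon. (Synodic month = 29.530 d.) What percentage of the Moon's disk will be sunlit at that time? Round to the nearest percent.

Reduce mod P: 141.8 − 4×29.530 = 23.68 d into the current lunation.
Elongation θ = 360° × 23.68/29.530 ≈ 288.7°.
Illuminated fraction = (1 − cos 288.7°)/2 = (1 − 0.320)/2 ≈ 0.340, so 34%.

34%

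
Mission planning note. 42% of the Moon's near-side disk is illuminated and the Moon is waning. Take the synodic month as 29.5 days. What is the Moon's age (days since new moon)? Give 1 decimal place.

22.9 days

From f = (1 − cos θ)/2: cos θ = 1 − 2×0.42 = 0.160; arccos → 80.8°.
A waning Moon lies in 180°–360°, so θ = 360° − 80.8° = 279.2°.
Age = 29.5 × 279.2°/360° ≈ 22.88 days.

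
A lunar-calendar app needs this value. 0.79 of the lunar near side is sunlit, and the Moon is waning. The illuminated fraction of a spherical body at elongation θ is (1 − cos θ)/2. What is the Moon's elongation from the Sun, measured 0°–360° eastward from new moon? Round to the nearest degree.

235°

From f = (1 − cos θ)/2: cos θ = 1 − 2×0.79 = -0.580; arccos → 125.5°.
Waning ⇒ past full, so θ = 360° − 125.5° = 234.5°.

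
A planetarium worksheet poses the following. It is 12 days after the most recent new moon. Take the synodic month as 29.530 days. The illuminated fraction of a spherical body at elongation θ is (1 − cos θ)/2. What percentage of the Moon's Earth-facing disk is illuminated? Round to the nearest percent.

92%

Phase angle: θ = 360°·(12 d)/(29.530 d) = 146.3°.
cos 146.3° = (-0.832), so f = (1 − (-0.832))/2 = 0.916, so 92%.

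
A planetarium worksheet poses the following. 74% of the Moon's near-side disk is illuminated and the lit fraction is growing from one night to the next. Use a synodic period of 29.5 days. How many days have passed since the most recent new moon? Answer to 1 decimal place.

9.7 days

cos θ = 1 − 2f = -0.480, giving a principal value of 118.7°.
Waxing ⇒ before full, so θ = 118.7°.
At 360°/29.5 d per day, 118.7° corresponds to 9.73 days.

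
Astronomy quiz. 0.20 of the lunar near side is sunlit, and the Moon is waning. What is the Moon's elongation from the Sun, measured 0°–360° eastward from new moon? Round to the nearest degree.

From f = (1 − cos θ)/2: cos θ = 1 − 2×0.20 = 0.600; arccos → 53.1°.
Waning ⇒ past full, so θ = 360° − 53.1° = 306.9°.

307°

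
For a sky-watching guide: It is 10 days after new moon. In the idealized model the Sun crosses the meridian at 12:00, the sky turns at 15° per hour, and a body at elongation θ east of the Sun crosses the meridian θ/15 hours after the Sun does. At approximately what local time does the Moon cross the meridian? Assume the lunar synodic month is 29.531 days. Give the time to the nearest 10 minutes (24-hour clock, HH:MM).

The Moon has covered 10/29.531 of its cycle, so θ ≈ 360° × 10/29.531 = 121.9°.
The Moon trails the Sun by θ/15 = 121.9/15 ≈ 8.13 hours.
12:00 + 8.127 h ≈ 20:08 → 20:10 to the nearest ten minutes.

20:10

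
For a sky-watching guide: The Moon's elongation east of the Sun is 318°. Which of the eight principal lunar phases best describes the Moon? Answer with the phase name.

318° lies in the waning crescent sector of the 8-phase cycle.

waning crescent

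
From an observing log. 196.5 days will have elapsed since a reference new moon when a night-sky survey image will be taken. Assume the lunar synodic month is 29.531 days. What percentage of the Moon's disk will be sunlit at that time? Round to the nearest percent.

78%

196.5/29.531 = 6.654 lunations, so 6 complete cycles and 19.31 d into the next.
The Moon has covered 19.31/29.531 of its cycle, so θ ≈ 360° × 19.31/29.531 = 235.4°.
Illuminated fraction = (1 − cos 235.4°)/2 = (1 − (-0.567))/2 ≈ 0.784, so 78%.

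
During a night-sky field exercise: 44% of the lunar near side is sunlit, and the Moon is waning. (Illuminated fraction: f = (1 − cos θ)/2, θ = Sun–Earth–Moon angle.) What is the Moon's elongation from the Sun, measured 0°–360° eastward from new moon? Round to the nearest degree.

cos θ = 1 − 2f = 0.120, giving a principal value of 83.1°.
Waning ⇒ past full, so θ = 360° − 83.1° = 276.9°.

277°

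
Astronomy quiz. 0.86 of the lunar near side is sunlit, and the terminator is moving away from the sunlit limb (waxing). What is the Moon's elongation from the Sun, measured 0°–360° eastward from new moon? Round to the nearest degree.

136°

cos θ = 1 − 2f = -0.720, giving a principal value of 136.1°.
Waxing ⇒ before full, so θ = 136.1°.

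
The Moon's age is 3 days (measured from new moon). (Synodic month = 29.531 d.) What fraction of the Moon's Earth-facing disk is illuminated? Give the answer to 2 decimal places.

0.10

The Moon has covered 3/29.531 of its cycle, so θ ≈ 360° × 3/29.531 = 36.6°.
With cos θ = 0.803, the lit fraction is (1 − 0.803)/2 ≈ 0.098.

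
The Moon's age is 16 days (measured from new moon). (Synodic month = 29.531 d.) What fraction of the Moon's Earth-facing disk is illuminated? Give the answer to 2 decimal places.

The Moon has covered 16/29.531 of its cycle, so θ ≈ 360° × 16/29.531 = 195.0°.
With cos θ = (-0.966), the lit fraction is (1 − (-0.966))/2 ≈ 0.983.

0.98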